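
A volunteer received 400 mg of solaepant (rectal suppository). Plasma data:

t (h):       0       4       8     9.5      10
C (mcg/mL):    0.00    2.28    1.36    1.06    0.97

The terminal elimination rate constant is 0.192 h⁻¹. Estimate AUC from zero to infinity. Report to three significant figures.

Trapezoidal AUC_0→10:
  [0→4]: (0.00+2.28)/2 × 4 = 4.56
  [4→8]: (2.28+1.36)/2 × 4 = 7.28
  [8→9.5]: (1.36+1.06)/2 × 1.5 = 1.815
  [9.5→10]: (1.06+0.97)/2 × 0.5 = 0.5075
  Sum = 14.1625 mcg/mL·h
Extrapolated tail: C_last / k_e = 0.97 / 0.192 = 5.052
AUC_0→∞ = 14.1625 + 5.052 = 19.2145 mcg/mL·h

AUC = 19.2 mcg/mL·h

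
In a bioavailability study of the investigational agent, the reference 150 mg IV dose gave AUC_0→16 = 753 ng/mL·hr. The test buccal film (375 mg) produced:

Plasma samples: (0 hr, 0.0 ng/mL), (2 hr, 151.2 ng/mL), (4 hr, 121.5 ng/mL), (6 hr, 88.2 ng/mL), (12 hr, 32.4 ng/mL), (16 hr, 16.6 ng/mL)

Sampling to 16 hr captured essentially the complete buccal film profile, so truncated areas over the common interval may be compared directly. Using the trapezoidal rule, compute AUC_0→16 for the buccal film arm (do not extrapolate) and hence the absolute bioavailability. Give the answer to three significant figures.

Trapezoidal AUC_0→16 (buccal film):
  [0→2]: (0.0+151.2)/2 × 2 = 151.2
  [2→4]: (151.2+121.5)/2 × 2 = 272.7
  [4→6]: (121.5+88.2)/2 × 2 = 209.7
  [6→12]: (88.2+32.4)/2 × 6 = 361.8
  [12→16]: (32.4+16.6)/2 × 4 = 98.0
  Sum = 1093.4 ng/mL·hr
F = (AUC_ev/D_ev)/(AUC_iv/D_iv) = (1093.4/375)/(753/150) = 2.91573/5.02 = 0.5808

F = 0.581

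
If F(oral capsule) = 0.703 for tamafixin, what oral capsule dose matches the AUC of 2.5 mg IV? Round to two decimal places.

For equal systemic exposure: F × D_ev = D_iv
D_ev = D_iv / F = 2.5 / 0.703 = 3.55619 mg

D_oral = 3.56 mg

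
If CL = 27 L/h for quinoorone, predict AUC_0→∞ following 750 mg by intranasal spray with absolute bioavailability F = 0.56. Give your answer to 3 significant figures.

AUC = 15.6 mg/L·h

AUC_0→∞ = F × Dose / CL
        = 0.56 × 750 / 27 = 15.5556 mg/L·h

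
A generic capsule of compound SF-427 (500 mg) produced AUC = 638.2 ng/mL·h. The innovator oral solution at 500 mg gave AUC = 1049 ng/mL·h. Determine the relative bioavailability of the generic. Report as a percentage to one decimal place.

F_rel = 60.8%

F_rel = (AUC_test/D_test) / (AUC_ref/D_ref)
      = (638.2/500) / (1049/500)
      = 1.2764 / 2.098 = 0.6084 = 60.84%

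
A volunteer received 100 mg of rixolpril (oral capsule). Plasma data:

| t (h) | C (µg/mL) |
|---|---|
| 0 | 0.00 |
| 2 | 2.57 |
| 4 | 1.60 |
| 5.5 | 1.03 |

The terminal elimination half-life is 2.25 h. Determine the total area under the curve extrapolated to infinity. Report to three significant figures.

Trapezoidal AUC_0→5.5:
  [0→2]: (0.00+2.57)/2 × 2 = 2.57
  [2→4]: (2.57+1.60)/2 × 2 = 4.17
  [4→5.5]: (1.60+1.03)/2 × 1.5 = 1.9725
  Sum = 8.7125 µg/mL·h
k_e = ln2 / t½ = 0.693147 / 2.25 = 0.3081 h^-1
Extrapolated tail: C_last / k_e = 1.03 / 0.3081 = 3.343
AUC_0→∞ = 8.7125 + 3.343 = 12.0555 µg/mL·h

AUC = 12.1 µg/mL·h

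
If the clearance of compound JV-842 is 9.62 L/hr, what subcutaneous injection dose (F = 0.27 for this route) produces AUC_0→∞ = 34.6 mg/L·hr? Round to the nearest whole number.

Dose = 1233 mg

Dose = CL × AUC_0→∞ / F
     = 9.62 × 34.6 / 0.27 = 1232.79 mg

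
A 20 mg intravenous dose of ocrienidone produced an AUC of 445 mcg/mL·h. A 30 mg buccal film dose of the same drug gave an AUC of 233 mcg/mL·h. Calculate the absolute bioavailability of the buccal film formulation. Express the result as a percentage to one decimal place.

F = (AUC_ev / D_ev) / (AUC_iv / D_iv)
  = (233/30) / (445/20)
  = 7.76667 / 22.25 = 0.3491
  = 34.91%

F = 34.9%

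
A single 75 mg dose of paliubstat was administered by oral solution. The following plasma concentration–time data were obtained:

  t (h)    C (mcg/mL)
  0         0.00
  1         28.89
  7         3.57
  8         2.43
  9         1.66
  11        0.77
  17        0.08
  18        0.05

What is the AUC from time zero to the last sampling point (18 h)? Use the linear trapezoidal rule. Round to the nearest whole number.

AUC = 122 mcg/mL·h

Trapezoidal AUC_0→18:
  [0→1]: (0.00+28.89)/2 × 1 = 14.445
  [1→7]: (28.89+3.57)/2 × 6 = 97.38
  [7→8]: (3.57+2.43)/2 × 1 = 3.0
  [8→9]: (2.43+1.66)/2 × 1 = 2.045
  [9→11]: (1.66+0.77)/2 × 2 = 2.43
  [11→17]: (0.77+0.08)/2 × 6 = 2.55
  [17→18]: (0.08+0.05)/2 × 1 = 0.065
  Sum = 121.915 mcg/mL·h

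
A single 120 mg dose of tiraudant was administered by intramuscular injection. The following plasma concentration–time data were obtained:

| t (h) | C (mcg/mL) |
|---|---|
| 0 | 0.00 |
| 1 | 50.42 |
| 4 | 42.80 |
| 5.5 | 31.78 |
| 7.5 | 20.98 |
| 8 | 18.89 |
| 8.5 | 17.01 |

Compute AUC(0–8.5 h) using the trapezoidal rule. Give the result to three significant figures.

Trapezoidal AUC_0→8.5:
  [0→1]: (0.00+50.42)/2 × 1 = 25.21
  [1→4]: (50.42+42.80)/2 × 3 = 139.83
  [4→5.5]: (42.80+31.78)/2 × 1.5 = 55.935
  [5.5→7.5]: (31.78+20.98)/2 × 2 = 52.76
  [7.5→8]: (20.98+18.89)/2 × 0.5 = 9.9675
  [8→8.5]: (18.89+17.01)/2 × 0.5 = 8.975
  Sum = 292.6775 mcg/mL·h

AUC = 293 mcg/mL·h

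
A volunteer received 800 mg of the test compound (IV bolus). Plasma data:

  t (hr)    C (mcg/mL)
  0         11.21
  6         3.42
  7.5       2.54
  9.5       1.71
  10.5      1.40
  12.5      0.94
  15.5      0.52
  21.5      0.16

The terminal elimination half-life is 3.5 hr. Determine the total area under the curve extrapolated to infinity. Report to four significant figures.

AUC = 61.54 mcg/mL·hr

Trapezoidal AUC_0→21.5:
  [0→6]: (11.21+3.42)/2 × 6 = 43.89
  [6→7.5]: (3.42+2.54)/2 × 1.5 = 4.47
  [7.5→9.5]: (2.54+1.71)/2 × 2 = 4.25
  [9.5→10.5]: (1.71+1.40)/2 × 1 = 1.555
  [10.5→12.5]: (1.40+0.94)/2 × 2 = 2.34
  [12.5→15.5]: (0.94+0.52)/2 × 3 = 2.19
  [15.5→21.5]: (0.52+0.16)/2 × 6 = 2.04
  Sum = 60.735 mcg/mL·hr
k_e = ln2 / t½ = 0.693147 / 3.5 = 0.1980 hr^-1
Extrapolated tail: C_last / k_e = 0.16 / 0.198 = 0.808
AUC_0→∞ = 60.735 + 0.808 = 61.543 mcg/mL·hr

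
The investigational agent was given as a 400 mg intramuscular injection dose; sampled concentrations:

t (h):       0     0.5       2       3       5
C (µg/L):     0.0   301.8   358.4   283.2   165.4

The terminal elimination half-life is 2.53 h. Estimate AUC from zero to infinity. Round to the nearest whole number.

AUC = 1944 µg/L·h

Trapezoidal AUC_0→5:
  [0→0.5]: (0.0+301.8)/2 × 0.5 = 75.45
  [0.5→2]: (301.8+358.4)/2 × 1.5 = 495.15
  [2→3]: (358.4+283.2)/2 × 1 = 320.8
  [3→5]: (283.2+165.4)/2 × 2 = 448.6
  Sum = 1340.0 µg/L·h
k_e = ln2 / t½ = 0.693147 / 2.53 = 0.2740 h^-1
Extrapolated tail: C_last / k_e = 165.4 / 0.274 = 603.650
AUC_0→∞ = 1340.0 + 603.650 = 1943.65 µg/L·h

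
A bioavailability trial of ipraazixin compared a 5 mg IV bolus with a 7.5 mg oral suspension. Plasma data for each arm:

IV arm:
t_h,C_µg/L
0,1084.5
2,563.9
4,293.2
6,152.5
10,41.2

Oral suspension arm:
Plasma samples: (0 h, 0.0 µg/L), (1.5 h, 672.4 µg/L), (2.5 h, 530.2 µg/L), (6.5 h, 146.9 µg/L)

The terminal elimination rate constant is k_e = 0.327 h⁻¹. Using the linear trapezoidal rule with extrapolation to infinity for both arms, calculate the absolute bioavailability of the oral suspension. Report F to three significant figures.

Trapezoidal AUC_0→10 (IV):
  [0→2]: (1084.5+563.9)/2 × 2 = 1648.4
  [2→4]: (563.9+293.2)/2 × 2 = 857.1
  [4→6]: (293.2+152.5)/2 × 2 = 445.7
  [6→10]: (152.5+41.2)/2 × 4 = 387.4
  Sum = 3338.6 µg/L·h
IV tail: 41.2/0.327 = 125.994; AUC_iv,0→∞ = 3338.6 + 125.994 = 3464.594 µg/L·h
Trapezoidal AUC_0→6.5 (oral suspension):
  [0→1.5]: (0.0+672.4)/2 × 1.5 = 504.3
  [1.5→2.5]: (672.4+530.2)/2 × 1 = 601.3
  [2.5→6.5]: (530.2+146.9)/2 × 4 = 1354.2
  Sum = 2459.8 µg/L·h
oral suspension tail: 146.9/0.327 = 449.235; AUC_ev,0→∞ = 2459.8 + 449.235 = 2909.035 µg/L·h
F = (AUC_ev/D_ev)/(AUC_iv/D_iv) = (2909.035/7.5)/(3464.594/5) = 387.871/692.9188 = 0.5598

F = 0.560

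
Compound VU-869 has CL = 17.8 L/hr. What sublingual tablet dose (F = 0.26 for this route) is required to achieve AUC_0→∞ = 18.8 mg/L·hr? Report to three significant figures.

Dose = 1290 mg

Dose = CL × AUC_0→∞ / F
     = 17.8 × 18.8 / 0.26 = 1287.08 mg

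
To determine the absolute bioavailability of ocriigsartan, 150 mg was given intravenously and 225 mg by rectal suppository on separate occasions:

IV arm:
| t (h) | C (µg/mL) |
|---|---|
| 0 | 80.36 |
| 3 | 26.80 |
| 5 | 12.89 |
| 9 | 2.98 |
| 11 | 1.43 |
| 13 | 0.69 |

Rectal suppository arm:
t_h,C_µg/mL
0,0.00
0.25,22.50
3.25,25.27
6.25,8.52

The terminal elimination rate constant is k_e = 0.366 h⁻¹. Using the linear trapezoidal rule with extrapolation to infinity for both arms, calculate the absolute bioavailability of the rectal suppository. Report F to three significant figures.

Trapezoidal AUC_0→13 (IV):
  [0→3]: (80.36+26.80)/2 × 3 = 160.74
  [3→5]: (26.80+12.89)/2 × 2 = 39.69
  [5→9]: (12.89+2.98)/2 × 4 = 31.74
  [9→11]: (2.98+1.43)/2 × 2 = 4.41
  [11→13]: (1.43+0.69)/2 × 2 = 2.12
  Sum = 238.7 µg/mL·h
IV tail: 0.69/0.366 = 1.885; AUC_iv,0→∞ = 238.7 + 1.885 = 240.585 µg/mL·h
Trapezoidal AUC_0→6.25 (rectal suppository):
  [0→0.25]: (0.00+22.50)/2 × 0.25 = 2.8125
  [0.25→3.25]: (22.50+25.27)/2 × 3 = 71.655
  [3.25→6.25]: (25.27+8.52)/2 × 3 = 50.685
  Sum = 125.1525 µg/mL·h
rectal suppository tail: 8.52/0.366 = 23.279; AUC_ev,0→∞ = 125.1525 + 23.279 = 148.4315 µg/mL·h
F = (AUC_ev/D_ev)/(AUC_iv/D_iv) = (148.4315/225)/(240.585/150) = 0.659696/1.6039 = 0.4113

F = 0.411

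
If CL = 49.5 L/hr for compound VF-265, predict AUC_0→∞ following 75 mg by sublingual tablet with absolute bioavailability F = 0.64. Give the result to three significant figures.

AUC = 0.970 mg/L·hr

AUC_0→∞ = F × Dose / CL
        = 0.64 × 75 / 49.5 = 0.969697 mg/L·hr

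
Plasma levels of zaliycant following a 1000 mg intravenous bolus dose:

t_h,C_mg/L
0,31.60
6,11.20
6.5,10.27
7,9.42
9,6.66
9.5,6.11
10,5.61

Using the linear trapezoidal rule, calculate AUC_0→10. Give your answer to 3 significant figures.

AUC = 161 mg/L·h

Trapezoidal AUC_0→10:
  [0→6]: (31.60+11.20)/2 × 6 = 128.4
  [6→6.5]: (11.20+10.27)/2 × 0.5 = 5.3675
  [6.5→7]: (10.27+9.42)/2 × 0.5 = 4.9225
  [7→9]: (9.42+6.66)/2 × 2 = 16.08
  [9→9.5]: (6.66+6.11)/2 × 0.5 = 3.1925
  [9.5→10]: (6.11+5.61)/2 × 0.5 = 2.93
  Sum = 160.8925 mg/L·h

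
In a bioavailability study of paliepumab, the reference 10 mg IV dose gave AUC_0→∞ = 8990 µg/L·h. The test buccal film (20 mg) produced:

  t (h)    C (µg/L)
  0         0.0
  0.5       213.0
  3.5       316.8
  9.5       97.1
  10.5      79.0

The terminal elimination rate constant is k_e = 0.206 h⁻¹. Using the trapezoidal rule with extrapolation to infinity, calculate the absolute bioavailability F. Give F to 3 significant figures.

Trapezoidal AUC_0→10.5 (buccal film):
  [0→0.5]: (0.0+213.0)/2 × 0.5 = 53.25
  [0.5→3.5]: (213.0+316.8)/2 × 3 = 794.7
  [3.5→9.5]: (316.8+97.1)/2 × 6 = 1241.7
  [9.5→10.5]: (97.1+79.0)/2 × 1 = 88.05
  Sum = 2177.7 µg/L·h
Tail: C_last/k_e = 79.0/0.206 = 383.495
AUC_0→∞ (buccal film) = 2177.7 + 383.495 = 2561.195 µg/L·h
F = (AUC_ev/D_ev)/(AUC_iv/D_iv) = (2561.195/20)/(8990/10) = 128.05975/899 = 0.1424

F = 0.142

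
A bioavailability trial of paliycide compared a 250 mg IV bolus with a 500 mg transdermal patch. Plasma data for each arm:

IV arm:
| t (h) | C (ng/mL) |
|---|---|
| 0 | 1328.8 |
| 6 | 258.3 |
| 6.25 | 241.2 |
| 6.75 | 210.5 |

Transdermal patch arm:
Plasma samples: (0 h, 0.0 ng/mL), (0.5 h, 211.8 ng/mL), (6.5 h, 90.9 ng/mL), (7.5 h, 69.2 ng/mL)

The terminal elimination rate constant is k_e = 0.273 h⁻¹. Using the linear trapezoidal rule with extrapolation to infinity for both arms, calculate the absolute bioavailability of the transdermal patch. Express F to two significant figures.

F = 0.11

Trapezoidal AUC_0→6.75 (IV):
  [0→6]: (1328.8+258.3)/2 × 6 = 4761.3
  [6→6.25]: (258.3+241.2)/2 × 0.25 = 62.4375
  [6.25→6.75]: (241.2+210.5)/2 × 0.5 = 112.925
  Sum = 4936.6625 ng/mL·h
IV tail: 210.5/0.273 = 771.062; AUC_iv,0→∞ = 4936.6625 + 771.062 = 5707.7245 ng/mL·h
Trapezoidal AUC_0→7.5 (transdermal patch):
  [0→0.5]: (0.0+211.8)/2 × 0.5 = 52.95
  [0.5→6.5]: (211.8+90.9)/2 × 6 = 908.1
  [6.5→7.5]: (90.9+69.2)/2 × 1 = 80.05
  Sum = 1041.1 ng/mL·h
transdermal patch tail: 69.2/0.273 = 253.480; AUC_ev,0→∞ = 1041.1 + 253.480 = 1294.58 ng/mL·h
F = (AUC_ev/D_ev)/(AUC_iv/D_iv) = (1294.58/500)/(5707.7245/250) = 2.58916/22.830898 = 0.1134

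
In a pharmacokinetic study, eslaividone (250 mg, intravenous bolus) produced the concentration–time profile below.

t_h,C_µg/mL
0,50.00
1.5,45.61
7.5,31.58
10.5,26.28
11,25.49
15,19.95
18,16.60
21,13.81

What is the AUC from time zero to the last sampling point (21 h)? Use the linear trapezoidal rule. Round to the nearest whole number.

AUC = 594 µg/mL·h

Trapezoidal AUC_0→21:
  [0→1.5]: (50.00+45.61)/2 × 1.5 = 71.7075
  [1.5→7.5]: (45.61+31.58)/2 × 6 = 231.57
  [7.5→10.5]: (31.58+26.28)/2 × 3 = 86.79
  [10.5→11]: (26.28+25.49)/2 × 0.5 = 12.9425
  [11→15]: (25.49+19.95)/2 × 4 = 90.88
  [15→18]: (19.95+16.60)/2 × 3 = 54.825
  [18→21]: (16.60+13.81)/2 × 3 = 45.615
  Sum = 594.33 µg/mL·h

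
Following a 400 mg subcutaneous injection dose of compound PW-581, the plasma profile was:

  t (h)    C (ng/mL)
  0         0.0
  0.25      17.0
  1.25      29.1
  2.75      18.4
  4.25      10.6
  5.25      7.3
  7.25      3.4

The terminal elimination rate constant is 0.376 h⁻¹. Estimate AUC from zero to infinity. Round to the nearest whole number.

Trapezoidal AUC_0→7.25:
  [0→0.25]: (0.0+17.0)/2 × 0.25 = 2.125
  [0.25→1.25]: (17.0+29.1)/2 × 1 = 23.05
  [1.25→2.75]: (29.1+18.4)/2 × 1.5 = 35.625
  [2.75→4.25]: (18.4+10.6)/2 × 1.5 = 21.75
  [4.25→5.25]: (10.6+7.3)/2 × 1 = 8.95
  [5.25→7.25]: (7.3+3.4)/2 × 2 = 10.7
  Sum = 102.2 ng/mL·h
Extrapolated tail: C_last / k_e = 3.4 / 0.376 = 9.043
AUC_0→∞ = 102.2 + 9.043 = 111.243 ng/mL·h

AUC = 111 ng/mL·h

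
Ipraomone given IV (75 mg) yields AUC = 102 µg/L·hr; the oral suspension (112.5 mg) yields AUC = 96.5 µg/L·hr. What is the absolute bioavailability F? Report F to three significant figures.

F = 0.631

F = (AUC_ev / D_ev) / (AUC_iv / D_iv)
  = (96.5/112.5) / (102/75)
  = 0.857778 / 1.36 = 0.6307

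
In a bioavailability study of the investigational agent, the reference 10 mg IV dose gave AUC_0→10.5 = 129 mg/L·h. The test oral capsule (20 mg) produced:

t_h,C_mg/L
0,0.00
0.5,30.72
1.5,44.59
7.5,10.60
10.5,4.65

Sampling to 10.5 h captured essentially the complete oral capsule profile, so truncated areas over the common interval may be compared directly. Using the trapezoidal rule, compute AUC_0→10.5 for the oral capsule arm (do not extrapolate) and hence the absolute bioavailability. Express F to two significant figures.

Trapezoidal AUC_0→10.5 (oral capsule):
  [0→0.5]: (0.00+30.72)/2 × 0.5 = 7.68
  [0.5→1.5]: (30.72+44.59)/2 × 1 = 37.655
  [1.5→7.5]: (44.59+10.60)/2 × 6 = 165.57
  [7.5→10.5]: (10.60+4.65)/2 × 3 = 22.875
  Sum = 233.78 mg/L·h
F = (AUC_ev/D_ev)/(AUC_iv/D_iv) = (233.78/20)/(129/10) = 11.689/12.9 = 0.9061

F = 0.91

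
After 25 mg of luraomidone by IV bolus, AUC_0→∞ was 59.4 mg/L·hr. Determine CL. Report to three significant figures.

CL = Dose_iv / AUC_0→∞
   = 25 / 59.4 = 0.420875 L/hr

CL = 0.421 L/hr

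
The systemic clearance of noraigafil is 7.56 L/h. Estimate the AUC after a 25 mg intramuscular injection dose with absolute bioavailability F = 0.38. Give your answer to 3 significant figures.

AUC_0→∞ = F × Dose / CL
        = 0.38 × 25 / 7.56 = 1.25661 mg/L·h

AUC = 1.26 mg/L·h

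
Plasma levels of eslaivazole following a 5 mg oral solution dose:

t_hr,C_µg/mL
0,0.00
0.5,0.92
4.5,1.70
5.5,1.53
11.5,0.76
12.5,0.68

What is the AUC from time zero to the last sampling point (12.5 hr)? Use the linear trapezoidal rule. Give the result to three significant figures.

Trapezoidal AUC_0→12.5:
  [0→0.5]: (0.00+0.92)/2 × 0.5 = 0.23
  [0.5→4.5]: (0.92+1.70)/2 × 4 = 5.24
  [4.5→5.5]: (1.70+1.53)/2 × 1 = 1.615
  [5.5→11.5]: (1.53+0.76)/2 × 6 = 6.87
  [11.5→12.5]: (0.76+0.68)/2 × 1 = 0.72
  Sum = 14.675 µg/mL·hr

AUC = 14.7 µg/mL·hr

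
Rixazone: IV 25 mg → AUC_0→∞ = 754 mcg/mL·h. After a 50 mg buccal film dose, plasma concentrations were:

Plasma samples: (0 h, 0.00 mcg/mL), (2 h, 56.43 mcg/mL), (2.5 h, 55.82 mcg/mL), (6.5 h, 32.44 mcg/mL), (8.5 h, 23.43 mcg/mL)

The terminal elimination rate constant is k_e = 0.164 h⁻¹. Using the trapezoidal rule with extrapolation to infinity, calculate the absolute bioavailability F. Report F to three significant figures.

F = 0.305

Trapezoidal AUC_0→8.5 (buccal film):
  [0→2]: (0.00+56.43)/2 × 2 = 56.43
  [2→2.5]: (56.43+55.82)/2 × 0.5 = 28.0625
  [2.5→6.5]: (55.82+32.44)/2 × 4 = 176.52
  [6.5→8.5]: (32.44+23.43)/2 × 2 = 55.87
  Sum = 316.8825 mcg/mL·h
Tail: C_last/k_e = 23.43/0.164 = 142.866
AUC_0→∞ (buccal film) = 316.8825 + 142.866 = 459.7485 mcg/mL·h
F = (AUC_ev/D_ev)/(AUC_iv/D_iv) = (459.7485/50)/(754/25) = 9.19497/30.16 = 0.3049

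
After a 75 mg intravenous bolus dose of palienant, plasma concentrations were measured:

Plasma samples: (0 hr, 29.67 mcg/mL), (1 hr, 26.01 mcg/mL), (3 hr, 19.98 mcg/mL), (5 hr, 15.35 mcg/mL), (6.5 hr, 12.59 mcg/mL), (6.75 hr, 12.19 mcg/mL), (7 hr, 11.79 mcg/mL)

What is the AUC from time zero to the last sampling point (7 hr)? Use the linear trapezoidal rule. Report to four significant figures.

Trapezoidal AUC_0→7:
  [0→1]: (29.67+26.01)/2 × 1 = 27.84
  [1→3]: (26.01+19.98)/2 × 2 = 45.99
  [3→5]: (19.98+15.35)/2 × 2 = 35.33
  [5→6.5]: (15.35+12.59)/2 × 1.5 = 20.955
  [6.5→6.75]: (12.59+12.19)/2 × 0.25 = 3.0975
  [6.75→7]: (12.19+11.79)/2 × 0.25 = 2.9975
  Sum = 136.21 mcg/mL·hr

AUC = 136.2 mcg/mL·hr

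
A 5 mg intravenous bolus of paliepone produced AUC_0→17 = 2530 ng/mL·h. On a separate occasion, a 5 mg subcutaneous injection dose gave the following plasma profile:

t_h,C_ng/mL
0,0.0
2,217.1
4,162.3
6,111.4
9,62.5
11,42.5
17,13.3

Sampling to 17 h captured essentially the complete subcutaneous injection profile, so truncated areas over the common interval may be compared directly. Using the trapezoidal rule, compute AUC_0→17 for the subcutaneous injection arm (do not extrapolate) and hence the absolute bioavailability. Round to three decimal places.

F = 0.555

Trapezoidal AUC_0→17 (subcutaneous injection):
  [0→2]: (0.0+217.1)/2 × 2 = 217.1
  [2→4]: (217.1+162.3)/2 × 2 = 379.4
  [4→6]: (162.3+111.4)/2 × 2 = 273.7
  [6→9]: (111.4+62.5)/2 × 3 = 260.85
  [9→11]: (62.5+42.5)/2 × 2 = 105.0
  [11→17]: (42.5+13.3)/2 × 6 = 167.4
  Sum = 1403.45 ng/mL·h
F = (AUC_ev/D_ev)/(AUC_iv/D_iv) = (1403.45/5)/(2530/5) = 280.69/506 = 0.5547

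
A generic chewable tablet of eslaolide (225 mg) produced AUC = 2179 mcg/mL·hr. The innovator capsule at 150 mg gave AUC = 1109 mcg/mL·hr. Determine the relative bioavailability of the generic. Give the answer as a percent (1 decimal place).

F_rel = (AUC_test/D_test) / (AUC_ref/D_ref)
      = (2179/225) / (1109/150)
      = 9.68444 / 7.39333 = 1.3099 = 130.99%

F_rel = 131.0%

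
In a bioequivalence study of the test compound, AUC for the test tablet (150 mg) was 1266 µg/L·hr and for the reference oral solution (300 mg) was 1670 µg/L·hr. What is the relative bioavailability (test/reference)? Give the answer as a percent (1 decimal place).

F_rel = 151.6%

F_rel = (AUC_test/D_test) / (AUC_ref/D_ref)
      = (1266/150) / (1670/300)
      = 8.44 / 5.56667 = 1.5162 = 151.62%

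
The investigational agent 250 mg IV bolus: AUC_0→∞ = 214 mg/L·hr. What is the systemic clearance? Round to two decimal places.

CL = 1.17 L/hr

CL = Dose_iv / AUC_0→∞
   = 250 / 214 = 1.16822 L/hr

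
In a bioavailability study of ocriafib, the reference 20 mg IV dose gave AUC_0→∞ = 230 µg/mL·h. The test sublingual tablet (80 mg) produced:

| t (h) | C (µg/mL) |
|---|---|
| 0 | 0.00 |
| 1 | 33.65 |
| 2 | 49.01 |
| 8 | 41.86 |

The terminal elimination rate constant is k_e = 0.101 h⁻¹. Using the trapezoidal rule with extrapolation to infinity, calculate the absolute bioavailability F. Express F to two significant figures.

Trapezoidal AUC_0→8 (sublingual tablet):
  [0→1]: (0.00+33.65)/2 × 1 = 16.825
  [1→2]: (33.65+49.01)/2 × 1 = 41.33
  [2→8]: (49.01+41.86)/2 × 6 = 272.61
  Sum = 330.765 µg/mL·h
Tail: C_last/k_e = 41.86/0.101 = 414.455
AUC_0→∞ (sublingual tablet) = 330.765 + 414.455 = 745.22 µg/mL·h
F = (AUC_ev/D_ev)/(AUC_iv/D_iv) = (745.22/80)/(230/20) = 9.31525/11.5 = 0.8100

F = 0.81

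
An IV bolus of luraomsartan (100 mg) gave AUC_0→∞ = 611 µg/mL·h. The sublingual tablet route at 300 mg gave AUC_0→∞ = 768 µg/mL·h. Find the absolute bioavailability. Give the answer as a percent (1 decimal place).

F = 41.9%

F = (AUC_ev / D_ev) / (AUC_iv / D_iv)
  = (768/300) / (611/100)
  = 2.56 / 6.11 = 0.4190
  = 41.90%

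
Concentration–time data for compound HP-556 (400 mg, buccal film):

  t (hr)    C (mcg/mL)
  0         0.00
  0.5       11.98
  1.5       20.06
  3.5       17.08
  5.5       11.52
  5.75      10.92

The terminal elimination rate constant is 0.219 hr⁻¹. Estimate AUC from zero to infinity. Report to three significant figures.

Trapezoidal AUC_0→5.75:
  [0→0.5]: (0.00+11.98)/2 × 0.5 = 2.995
  [0.5→1.5]: (11.98+20.06)/2 × 1 = 16.02
  [1.5→3.5]: (20.06+17.08)/2 × 2 = 37.14
  [3.5→5.5]: (17.08+11.52)/2 × 2 = 28.6
  [5.5→5.75]: (11.52+10.92)/2 × 0.25 = 2.805
  Sum = 87.56 mcg/mL·hr
Extrapolated tail: C_last / k_e = 10.92 / 0.219 = 49.863
AUC_0→∞ = 87.56 + 49.863 = 137.423 mcg/mL·hr

AUC = 137 mcg/mL·hr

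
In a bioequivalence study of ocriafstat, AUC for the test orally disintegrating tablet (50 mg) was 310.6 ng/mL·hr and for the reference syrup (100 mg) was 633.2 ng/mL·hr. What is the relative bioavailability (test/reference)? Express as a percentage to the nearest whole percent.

F_rel = 98%

F_rel = (AUC_test/D_test) / (AUC_ref/D_ref)
      = (310.6/50) / (633.2/100)
      = 6.212 / 6.332 = 0.9810 = 98.10%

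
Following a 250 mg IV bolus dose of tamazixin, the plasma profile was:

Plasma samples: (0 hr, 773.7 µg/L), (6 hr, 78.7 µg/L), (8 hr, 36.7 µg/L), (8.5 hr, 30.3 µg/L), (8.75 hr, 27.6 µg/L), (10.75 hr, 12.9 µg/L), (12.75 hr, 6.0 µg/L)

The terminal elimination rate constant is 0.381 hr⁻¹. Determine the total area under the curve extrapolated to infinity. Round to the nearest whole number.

Trapezoidal AUC_0→12.75:
  [0→6]: (773.7+78.7)/2 × 6 = 2557.2
  [6→8]: (78.7+36.7)/2 × 2 = 115.4
  [8→8.5]: (36.7+30.3)/2 × 0.5 = 16.75
  [8.5→8.75]: (30.3+27.6)/2 × 0.25 = 7.2375
  [8.75→10.75]: (27.6+12.9)/2 × 2 = 40.5
  [10.75→12.75]: (12.9+6.0)/2 × 2 = 18.9
  Sum = 2755.9875 µg/L·hr
Extrapolated tail: C_last / k_e = 6.0 / 0.381 = 15.748
AUC_0→∞ = 2755.9875 + 15.748 = 2771.7355 µg/L·hr

AUC = 2772 µg/L·hr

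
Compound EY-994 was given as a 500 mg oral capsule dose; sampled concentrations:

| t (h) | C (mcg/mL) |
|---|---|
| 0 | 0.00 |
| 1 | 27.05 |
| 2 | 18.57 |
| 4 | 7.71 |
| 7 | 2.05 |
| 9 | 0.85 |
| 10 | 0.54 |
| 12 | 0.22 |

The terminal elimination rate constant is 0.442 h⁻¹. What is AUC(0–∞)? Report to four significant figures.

AUC = 82.11 mcg/mL·h

Trapezoidal AUC_0→12:
  [0→1]: (0.00+27.05)/2 × 1 = 13.525
  [1→2]: (27.05+18.57)/2 × 1 = 22.81
  [2→4]: (18.57+7.71)/2 × 2 = 26.28
  [4→7]: (7.71+2.05)/2 × 3 = 14.64
  [7→9]: (2.05+0.85)/2 × 2 = 2.9
  [9→10]: (0.85+0.54)/2 × 1 = 0.695
  [10→12]: (0.54+0.22)/2 × 2 = 0.76
  Sum = 81.61 mcg/mL·h
Extrapolated tail: C_last / k_e = 0.22 / 0.442 = 0.498
AUC_0→∞ = 81.61 + 0.498 = 82.108 mcg/mL·h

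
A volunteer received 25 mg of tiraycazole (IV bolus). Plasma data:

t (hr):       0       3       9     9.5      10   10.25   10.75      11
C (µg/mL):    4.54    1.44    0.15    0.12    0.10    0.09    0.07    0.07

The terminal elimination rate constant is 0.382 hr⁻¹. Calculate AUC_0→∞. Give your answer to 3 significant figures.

Trapezoidal AUC_0→11:
  [0→3]: (4.54+1.44)/2 × 3 = 8.97
  [3→9]: (1.44+0.15)/2 × 6 = 4.77
  [9→9.5]: (0.15+0.12)/2 × 0.5 = 0.0675
  [9.5→10]: (0.12+0.10)/2 × 0.5 = 0.055
  [10→10.25]: (0.10+0.09)/2 × 0.25 = 0.02375
  [10.25→10.75]: (0.09+0.07)/2 × 0.5 = 0.04
  [10.75→11]: (0.07+0.07)/2 × 0.25 = 0.0175
  Sum = 13.94375 µg/mL·hr
Extrapolated tail: C_last / k_e = 0.07 / 0.382 = 0.183
AUC_0→∞ = 13.94375 + 0.183 = 14.12675 µg/mL·hr

AUC = 14.1 µg/mL·hr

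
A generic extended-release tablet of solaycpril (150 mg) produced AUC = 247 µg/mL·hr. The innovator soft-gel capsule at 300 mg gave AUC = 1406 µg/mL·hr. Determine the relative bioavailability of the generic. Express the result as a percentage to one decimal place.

F_rel = (AUC_test/D_test) / (AUC_ref/D_ref)
      = (247/150) / (1406/300)
      = 1.64667 / 4.68667 = 0.3514 = 35.14%

F_rel = 35.1%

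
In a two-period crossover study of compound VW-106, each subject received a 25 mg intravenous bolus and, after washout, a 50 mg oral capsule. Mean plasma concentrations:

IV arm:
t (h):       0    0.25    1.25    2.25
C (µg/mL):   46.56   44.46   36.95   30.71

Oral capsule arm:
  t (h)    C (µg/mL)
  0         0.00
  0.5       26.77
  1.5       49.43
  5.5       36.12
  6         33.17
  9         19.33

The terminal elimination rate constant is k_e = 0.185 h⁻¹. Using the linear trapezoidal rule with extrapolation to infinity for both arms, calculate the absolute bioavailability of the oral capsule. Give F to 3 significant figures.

Trapezoidal AUC_0→2.25 (IV):
  [0→0.25]: (46.56+44.46)/2 × 0.25 = 11.3775
  [0.25→1.25]: (44.46+36.95)/2 × 1 = 40.705
  [1.25→2.25]: (36.95+30.71)/2 × 1 = 33.83
  Sum = 85.9125 µg/mL·h
IV tail: 30.71/0.185 = 166.000; AUC_iv,0→∞ = 85.9125 + 166.000 = 251.9125 µg/mL·h
Trapezoidal AUC_0→9 (oral capsule):
  [0→0.5]: (0.00+26.77)/2 × 0.5 = 6.6925
  [0.5→1.5]: (26.77+49.43)/2 × 1 = 38.1
  [1.5→5.5]: (49.43+36.12)/2 × 4 = 171.1
  [5.5→6]: (36.12+33.17)/2 × 0.5 = 17.3225
  [6→9]: (33.17+19.33)/2 × 3 = 78.75
  Sum = 311.965 µg/mL·h
oral capsule tail: 19.33/0.185 = 104.486; AUC_ev,0→∞ = 311.965 + 104.486 = 416.451 µg/mL·h
F = (AUC_ev/D_ev)/(AUC_iv/D_iv) = (416.451/50)/(251.9125/25) = 8.32902/10.0765 = 0.8266

F = 0.827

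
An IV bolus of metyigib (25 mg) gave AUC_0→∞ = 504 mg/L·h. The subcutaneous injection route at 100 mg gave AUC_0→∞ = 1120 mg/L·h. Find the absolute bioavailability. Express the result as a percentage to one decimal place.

F = 55.6%

F = (AUC_ev / D_ev) / (AUC_iv / D_iv)
  = (1120/100) / (504/25)
  = 11.2 / 20.16 = 0.5556
  = 55.56%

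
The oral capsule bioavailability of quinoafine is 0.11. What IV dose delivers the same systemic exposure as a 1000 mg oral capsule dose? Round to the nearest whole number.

Systemic exposure from an extravascular dose = F × D_ev, so the equivalent IV dose is F × D_ev.
D_iv = F × D_ev = 0.11 × 1000 = 110 mg

D_iv = 110 mg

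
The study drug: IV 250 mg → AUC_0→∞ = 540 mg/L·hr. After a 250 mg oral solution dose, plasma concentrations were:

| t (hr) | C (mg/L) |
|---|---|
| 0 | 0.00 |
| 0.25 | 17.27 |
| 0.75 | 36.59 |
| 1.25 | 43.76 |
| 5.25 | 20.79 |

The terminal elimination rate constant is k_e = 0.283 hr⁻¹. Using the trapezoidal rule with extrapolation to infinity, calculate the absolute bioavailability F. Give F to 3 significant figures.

Trapezoidal AUC_0→5.25 (oral solution):
  [0→0.25]: (0.00+17.27)/2 × 0.25 = 2.15875
  [0.25→0.75]: (17.27+36.59)/2 × 0.5 = 13.465
  [0.75→1.25]: (36.59+43.76)/2 × 0.5 = 20.0875
  [1.25→5.25]: (43.76+20.79)/2 × 4 = 129.1
  Sum = 164.81125 mg/L·hr
Tail: C_last/k_e = 20.79/0.283 = 73.463
AUC_0→∞ (oral solution) = 164.81125 + 73.463 = 238.27425 mg/L·hr
F = (AUC_ev/D_ev)/(AUC_iv/D_iv) = (238.27425/250)/(540/250) = 0.953097/2.16 = 0.4412

F = 0.441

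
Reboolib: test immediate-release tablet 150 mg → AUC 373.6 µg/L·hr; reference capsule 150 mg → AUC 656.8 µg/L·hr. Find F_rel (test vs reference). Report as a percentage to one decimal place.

F_rel = (AUC_test/D_test) / (AUC_ref/D_ref)
      = (373.6/150) / (656.8/150)
      = 2.49067 / 4.37867 = 0.5688 = 56.88%

F_rel = 56.9%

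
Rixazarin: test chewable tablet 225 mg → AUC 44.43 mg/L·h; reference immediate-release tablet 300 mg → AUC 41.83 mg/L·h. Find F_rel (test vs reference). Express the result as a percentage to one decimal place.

F_rel = (AUC_test/D_test) / (AUC_ref/D_ref)
      = (44.43/225) / (41.83/300)
      = 0.197467 / 0.139433 = 1.4162 = 141.62%

F_rel = 141.6%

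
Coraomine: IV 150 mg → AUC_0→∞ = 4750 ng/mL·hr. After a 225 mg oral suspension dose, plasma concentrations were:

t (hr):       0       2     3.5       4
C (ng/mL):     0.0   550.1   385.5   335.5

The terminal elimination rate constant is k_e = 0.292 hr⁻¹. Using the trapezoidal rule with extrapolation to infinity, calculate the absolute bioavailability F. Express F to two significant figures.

Trapezoidal AUC_0→4 (oral suspension):
  [0→2]: (0.0+550.1)/2 × 2 = 550.1
  [2→3.5]: (550.1+385.5)/2 × 1.5 = 701.7
  [3.5→4]: (385.5+335.5)/2 × 0.5 = 180.25
  Sum = 1432.05 ng/mL·hr
Tail: C_last/k_e = 335.5/0.292 = 1148.973
AUC_0→∞ (oral suspension) = 1432.05 + 1148.973 = 2581.023 ng/mL·hr
F = (AUC_ev/D_ev)/(AUC_iv/D_iv) = (2581.023/225)/(4750/150) = 11.4712/31.6667 = 0.3622

F = 0.36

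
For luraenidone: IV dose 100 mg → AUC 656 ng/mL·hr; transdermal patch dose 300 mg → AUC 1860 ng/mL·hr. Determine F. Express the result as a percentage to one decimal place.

F = 94.5%

F = (AUC_ev / D_ev) / (AUC_iv / D_iv)
  = (1860/300) / (656/100)
  = 6.2 / 6.56 = 0.9451
  = 94.51%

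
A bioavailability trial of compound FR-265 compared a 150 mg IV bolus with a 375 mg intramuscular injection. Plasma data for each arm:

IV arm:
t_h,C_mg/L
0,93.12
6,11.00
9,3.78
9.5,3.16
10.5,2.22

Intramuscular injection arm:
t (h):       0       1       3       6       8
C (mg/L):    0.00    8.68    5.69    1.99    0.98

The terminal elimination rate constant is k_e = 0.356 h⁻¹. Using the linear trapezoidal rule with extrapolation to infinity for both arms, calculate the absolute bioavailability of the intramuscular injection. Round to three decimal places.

F = 0.042

Trapezoidal AUC_0→10.5 (IV):
  [0→6]: (93.12+11.00)/2 × 6 = 312.36
  [6→9]: (11.00+3.78)/2 × 3 = 22.17
  [9→9.5]: (3.78+3.16)/2 × 0.5 = 1.735
  [9.5→10.5]: (3.16+2.22)/2 × 1 = 2.69
  Sum = 338.955 mg/L·h
IV tail: 2.22/0.356 = 6.236; AUC_iv,0→∞ = 338.955 + 6.236 = 345.191 mg/L·h
Trapezoidal AUC_0→8 (intramuscular injection):
  [0→1]: (0.00+8.68)/2 × 1 = 4.34
  [1→3]: (8.68+5.69)/2 × 2 = 14.37
  [3→6]: (5.69+1.99)/2 × 3 = 11.52
  [6→8]: (1.99+0.98)/2 × 2 = 2.97
  Sum = 33.2 mg/L·h
intramuscular injection tail: 0.98/0.356 = 2.753; AUC_ev,0→∞ = 33.2 + 2.753 = 35.953 mg/L·h
F = (AUC_ev/D_ev)/(AUC_iv/D_iv) = (35.953/375)/(345.191/150) = 0.0958747/2.30127 = 0.0417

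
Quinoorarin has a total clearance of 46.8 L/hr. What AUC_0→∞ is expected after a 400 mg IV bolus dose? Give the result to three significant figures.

AUC = 8.55 mg/L·hr

AUC_0→∞ = Dose_iv / CL
        = 400 / 46.8 = 8.54701 mg/L·hr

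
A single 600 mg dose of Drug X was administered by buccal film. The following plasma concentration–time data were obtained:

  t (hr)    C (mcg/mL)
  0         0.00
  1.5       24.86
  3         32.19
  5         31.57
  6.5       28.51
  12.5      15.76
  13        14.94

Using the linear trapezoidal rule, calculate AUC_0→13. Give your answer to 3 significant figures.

AUC = 311 mcg/mL·hr

Trapezoidal AUC_0→13:
  [0→1.5]: (0.00+24.86)/2 × 1.5 = 18.645
  [1.5→3]: (24.86+32.19)/2 × 1.5 = 42.7875
  [3→5]: (32.19+31.57)/2 × 2 = 63.76
  [5→6.5]: (31.57+28.51)/2 × 1.5 = 45.06
  [6.5→12.5]: (28.51+15.76)/2 × 6 = 132.81
  [12.5→13]: (15.76+14.94)/2 × 0.5 = 7.675
  Sum = 310.7375 mcg/mL·hr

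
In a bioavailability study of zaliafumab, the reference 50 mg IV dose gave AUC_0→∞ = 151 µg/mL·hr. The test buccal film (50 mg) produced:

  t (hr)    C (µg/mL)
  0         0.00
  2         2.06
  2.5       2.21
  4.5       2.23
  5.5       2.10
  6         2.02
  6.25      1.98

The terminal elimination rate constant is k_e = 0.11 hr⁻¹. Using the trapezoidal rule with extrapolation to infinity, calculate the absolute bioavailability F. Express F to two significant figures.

F = 0.19

Trapezoidal AUC_0→6.25 (buccal film):
  [0→2]: (0.00+2.06)/2 × 2 = 2.06
  [2→2.5]: (2.06+2.21)/2 × 0.5 = 1.0675
  [2.5→4.5]: (2.21+2.23)/2 × 2 = 4.44
  [4.5→5.5]: (2.23+2.10)/2 × 1 = 2.165
  [5.5→6]: (2.10+2.02)/2 × 0.5 = 1.03
  [6→6.25]: (2.02+1.98)/2 × 0.25 = 0.5
  Sum = 11.2625 µg/mL·hr
Tail: C_last/k_e = 1.98/0.11 = 18.000
AUC_0→∞ (buccal film) = 11.2625 + 18.000 = 29.2625 µg/mL·hr
F = (AUC_ev/D_ev)/(AUC_iv/D_iv) = (29.2625/50)/(151/50) = 0.58525/3.02 = 0.1938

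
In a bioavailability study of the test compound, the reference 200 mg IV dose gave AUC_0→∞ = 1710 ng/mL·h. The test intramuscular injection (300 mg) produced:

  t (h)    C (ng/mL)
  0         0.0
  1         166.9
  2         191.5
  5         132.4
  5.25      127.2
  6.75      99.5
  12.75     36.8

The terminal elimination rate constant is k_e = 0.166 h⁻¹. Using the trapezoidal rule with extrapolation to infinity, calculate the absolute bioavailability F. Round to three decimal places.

Trapezoidal AUC_0→12.75 (intramuscular injection):
  [0→1]: (0.0+166.9)/2 × 1 = 83.45
  [1→2]: (166.9+191.5)/2 × 1 = 179.2
  [2→5]: (191.5+132.4)/2 × 3 = 485.85
  [5→5.25]: (132.4+127.2)/2 × 0.25 = 32.45
  [5.25→6.75]: (127.2+99.5)/2 × 1.5 = 170.025
  [6.75→12.75]: (99.5+36.8)/2 × 6 = 408.9
  Sum = 1359.875 ng/mL·h
Tail: C_last/k_e = 36.8/0.166 = 221.687
AUC_0→∞ (intramuscular injection) = 1359.875 + 221.687 = 1581.562 ng/mL·h
F = (AUC_ev/D_ev)/(AUC_iv/D_iv) = (1581.562/300)/(1710/200) = 5.27187/8.55 = 0.6166

F = 0.617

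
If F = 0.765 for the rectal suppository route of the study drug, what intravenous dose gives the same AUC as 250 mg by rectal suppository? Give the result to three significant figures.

D_iv = 191 mg

Systemic exposure from an extravascular dose = F × D_ev, so the equivalent IV dose is F × D_ev.
D_iv = F × D_ev = 0.765 × 250 = 191.25 mg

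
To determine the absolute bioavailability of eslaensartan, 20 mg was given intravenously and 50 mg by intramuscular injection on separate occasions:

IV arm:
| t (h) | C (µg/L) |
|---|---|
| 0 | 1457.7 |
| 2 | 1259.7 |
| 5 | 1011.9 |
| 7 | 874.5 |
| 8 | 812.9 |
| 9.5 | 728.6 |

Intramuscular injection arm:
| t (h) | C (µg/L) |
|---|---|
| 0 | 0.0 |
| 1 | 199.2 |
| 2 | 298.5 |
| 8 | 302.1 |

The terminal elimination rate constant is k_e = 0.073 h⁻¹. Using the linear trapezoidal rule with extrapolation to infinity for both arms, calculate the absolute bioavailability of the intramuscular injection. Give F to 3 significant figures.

F = 0.126

Trapezoidal AUC_0→9.5 (IV):
  [0→2]: (1457.7+1259.7)/2 × 2 = 2717.4
  [2→5]: (1259.7+1011.9)/2 × 3 = 3407.4
  [5→7]: (1011.9+874.5)/2 × 2 = 1886.4
  [7→8]: (874.5+812.9)/2 × 1 = 843.7
  [8→9.5]: (812.9+728.6)/2 × 1.5 = 1156.125
  Sum = 10011.025 µg/L·h
IV tail: 728.6/0.073 = 9980.822; AUC_iv,0→∞ = 10011.025 + 9980.822 = 19991.847 µg/L·h
Trapezoidal AUC_0→8 (intramuscular injection):
  [0→1]: (0.0+199.2)/2 × 1 = 99.6
  [1→2]: (199.2+298.5)/2 × 1 = 248.85
  [2→8]: (298.5+302.1)/2 × 6 = 1801.8
  Sum = 2150.25 µg/L·h
intramuscular injection tail: 302.1/0.073 = 4138.356; AUC_ev,0→∞ = 2150.25 + 4138.356 = 6288.606 µg/L·h
F = (AUC_ev/D_ev)/(AUC_iv/D_iv) = (6288.606/50)/(19991.847/20) = 125.77212/999.59235 = 0.1258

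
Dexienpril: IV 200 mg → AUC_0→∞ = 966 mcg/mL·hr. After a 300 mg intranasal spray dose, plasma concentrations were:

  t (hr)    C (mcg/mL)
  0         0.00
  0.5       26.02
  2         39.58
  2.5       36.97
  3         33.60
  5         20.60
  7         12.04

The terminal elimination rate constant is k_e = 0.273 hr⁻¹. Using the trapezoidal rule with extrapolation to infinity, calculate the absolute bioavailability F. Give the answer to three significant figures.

Trapezoidal AUC_0→7 (intranasal spray):
  [0→0.5]: (0.00+26.02)/2 × 0.5 = 6.505
  [0.5→2]: (26.02+39.58)/2 × 1.5 = 49.2
  [2→2.5]: (39.58+36.97)/2 × 0.5 = 19.1375
  [2.5→3]: (36.97+33.60)/2 × 0.5 = 17.6425
  [3→5]: (33.60+20.60)/2 × 2 = 54.2
  [5→7]: (20.60+12.04)/2 × 2 = 32.64
  Sum = 179.325 mcg/mL·hr
Tail: C_last/k_e = 12.04/0.273 = 44.103
AUC_0→∞ (intranasal spray) = 179.325 + 44.103 = 223.428 mcg/mL·hr
F = (AUC_ev/D_ev)/(AUC_iv/D_iv) = (223.428/300)/(966/200) = 0.74476/4.83 = 0.1542

F = 0.154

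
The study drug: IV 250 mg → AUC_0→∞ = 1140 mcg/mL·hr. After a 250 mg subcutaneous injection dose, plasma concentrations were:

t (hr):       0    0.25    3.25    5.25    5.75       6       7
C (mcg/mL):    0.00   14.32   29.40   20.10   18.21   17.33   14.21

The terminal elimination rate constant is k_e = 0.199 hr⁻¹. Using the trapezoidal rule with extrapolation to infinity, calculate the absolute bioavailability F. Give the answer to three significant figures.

F = 0.191

Trapezoidal AUC_0→7 (subcutaneous injection):
  [0→0.25]: (0.00+14.32)/2 × 0.25 = 1.79
  [0.25→3.25]: (14.32+29.40)/2 × 3 = 65.58
  [3.25→5.25]: (29.40+20.10)/2 × 2 = 49.5
  [5.25→5.75]: (20.10+18.21)/2 × 0.5 = 9.5775
  [5.75→6]: (18.21+17.33)/2 × 0.25 = 4.4425
  [6→7]: (17.33+14.21)/2 × 1 = 15.77
  Sum = 146.66 mcg/mL·hr
Tail: C_last/k_e = 14.21/0.199 = 71.407
AUC_0→∞ (subcutaneous injection) = 146.66 + 71.407 = 218.067 mcg/mL·hr
F = (AUC_ev/D_ev)/(AUC_iv/D_iv) = (218.067/250)/(1140/250) = 0.872268/4.56 = 0.1913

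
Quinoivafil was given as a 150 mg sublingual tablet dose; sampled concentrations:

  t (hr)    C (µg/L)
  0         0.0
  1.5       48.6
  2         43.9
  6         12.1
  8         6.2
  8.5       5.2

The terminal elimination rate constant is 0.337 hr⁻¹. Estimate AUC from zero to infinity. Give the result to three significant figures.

Trapezoidal AUC_0→8.5:
  [0→1.5]: (0.0+48.6)/2 × 1.5 = 36.45
  [1.5→2]: (48.6+43.9)/2 × 0.5 = 23.125
  [2→6]: (43.9+12.1)/2 × 4 = 112.0
  [6→8]: (12.1+6.2)/2 × 2 = 18.3
  [8→8.5]: (6.2+5.2)/2 × 0.5 = 2.85
  Sum = 192.725 µg/L·hr
Extrapolated tail: C_last / k_e = 5.2 / 0.337 = 15.430
AUC_0→∞ = 192.725 + 15.430 = 208.155 µg/L·hr

AUC = 208 µg/L·hr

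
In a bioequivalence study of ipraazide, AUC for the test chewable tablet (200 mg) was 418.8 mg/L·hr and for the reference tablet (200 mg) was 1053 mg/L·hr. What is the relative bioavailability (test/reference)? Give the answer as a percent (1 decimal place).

F_rel = (AUC_test/D_test) / (AUC_ref/D_ref)
      = (418.8/200) / (1053/200)
      = 2.094 / 5.265 = 0.3977 = 39.77%

F_rel = 39.8%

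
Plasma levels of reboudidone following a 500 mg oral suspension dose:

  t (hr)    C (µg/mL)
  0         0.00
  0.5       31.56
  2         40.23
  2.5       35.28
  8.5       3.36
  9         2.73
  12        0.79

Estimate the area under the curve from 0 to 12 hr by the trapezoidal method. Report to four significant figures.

Trapezoidal AUC_0→12:
  [0→0.5]: (0.00+31.56)/2 × 0.5 = 7.89
  [0.5→2]: (31.56+40.23)/2 × 1.5 = 53.8425
  [2→2.5]: (40.23+35.28)/2 × 0.5 = 18.8775
  [2.5→8.5]: (35.28+3.36)/2 × 6 = 115.92
  [8.5→9]: (3.36+2.73)/2 × 0.5 = 1.5225
  [9→12]: (2.73+0.79)/2 × 3 = 5.28
  Sum = 203.3325 µg/mL·hr

AUC = 203.3 µg/mL·hr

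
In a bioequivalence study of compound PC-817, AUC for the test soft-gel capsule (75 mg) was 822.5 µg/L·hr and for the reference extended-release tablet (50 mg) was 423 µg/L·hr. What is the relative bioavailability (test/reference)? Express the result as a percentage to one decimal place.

F_rel = 129.6%

F_rel = (AUC_test/D_test) / (AUC_ref/D_ref)
      = (822.5/75) / (423/50)
      = 10.9667 / 8.46 = 1.2963 = 129.63%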